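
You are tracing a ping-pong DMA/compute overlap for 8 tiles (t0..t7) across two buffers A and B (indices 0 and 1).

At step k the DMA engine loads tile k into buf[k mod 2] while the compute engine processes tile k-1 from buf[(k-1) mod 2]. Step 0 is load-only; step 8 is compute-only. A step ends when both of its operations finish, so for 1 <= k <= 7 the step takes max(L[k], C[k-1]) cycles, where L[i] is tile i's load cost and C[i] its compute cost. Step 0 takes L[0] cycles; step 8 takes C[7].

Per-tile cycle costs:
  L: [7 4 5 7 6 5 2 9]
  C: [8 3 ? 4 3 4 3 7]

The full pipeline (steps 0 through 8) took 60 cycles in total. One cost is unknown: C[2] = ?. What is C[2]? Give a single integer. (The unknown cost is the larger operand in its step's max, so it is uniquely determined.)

step 0: dur = L[0]=7 = 7
step 1: dur = max(L[1]=4, C[0]=8) = 8
step 2: dur = max(L[2]=5, C[1]=3) = 5
step 3: dur = max(L[3]=7, C[2]=?) = C[2]  (unknown; binding)
step 4: dur = max(L[4]=6, C[3]=4) = 6
step 5: dur = max(L[5]=5, C[4]=3) = 5
step 6: dur = max(L[6]=2, C[5]=4) = 4
step 7: dur = max(L[7]=9, C[6]=3) = 9
step 8: dur = C[7]=7 = 7
sum of known step durations = 51
dur[3] = total - known = 60 - 51 = 9
C[2] is the binding max in step 3, so C[2] = dur[3] = 9

C[2] = 9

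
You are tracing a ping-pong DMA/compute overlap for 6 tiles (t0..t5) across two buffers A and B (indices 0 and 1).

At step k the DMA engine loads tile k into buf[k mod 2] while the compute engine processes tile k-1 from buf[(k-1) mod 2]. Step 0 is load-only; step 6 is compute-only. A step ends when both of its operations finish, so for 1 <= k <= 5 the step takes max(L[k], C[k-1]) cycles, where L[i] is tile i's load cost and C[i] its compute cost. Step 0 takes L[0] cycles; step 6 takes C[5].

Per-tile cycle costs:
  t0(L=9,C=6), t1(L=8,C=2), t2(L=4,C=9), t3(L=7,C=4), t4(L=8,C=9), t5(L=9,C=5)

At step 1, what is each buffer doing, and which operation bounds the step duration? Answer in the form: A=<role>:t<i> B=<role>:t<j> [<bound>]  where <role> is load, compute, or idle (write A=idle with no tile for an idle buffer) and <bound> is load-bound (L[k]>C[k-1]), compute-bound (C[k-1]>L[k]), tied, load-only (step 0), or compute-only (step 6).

  0. 9=9c; end=9; A:t0 B:-
  1. max(8,6)=8c; end=17; A:t0 B:t1
  2. max(4,2)=4c; end=21; A:t2 B:t1
  3. max(7,9)=9c; end=30; A:t2 B:t3
  4. max(8,4)=8c; end=38; A:t4 B:t3
  5. max(9,9)=9c; end=47; A:t4 B:t5
  6. 5=5c; end=52; A:t4 B:t5

step 1: A=compute:t0 B=load:t1 [load-bound]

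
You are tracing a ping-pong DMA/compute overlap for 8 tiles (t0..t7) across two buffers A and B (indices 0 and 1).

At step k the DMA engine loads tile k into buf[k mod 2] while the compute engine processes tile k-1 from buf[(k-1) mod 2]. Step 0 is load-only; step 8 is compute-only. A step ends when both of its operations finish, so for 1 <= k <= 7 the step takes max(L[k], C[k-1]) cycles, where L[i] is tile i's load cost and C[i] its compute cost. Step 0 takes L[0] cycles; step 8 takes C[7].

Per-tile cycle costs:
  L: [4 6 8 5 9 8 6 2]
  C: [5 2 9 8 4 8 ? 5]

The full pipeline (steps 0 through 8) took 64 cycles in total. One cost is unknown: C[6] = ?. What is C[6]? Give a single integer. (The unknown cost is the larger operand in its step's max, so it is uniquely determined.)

step 0 → dur = L[0]=4 = 4
step 1 → dur = max(L[1]=6, C[0]=5) = 6
step 2 → dur = max(L[2]=8, C[1]=2) = 8
step 3 → dur = max(L[3]=5, C[2]=9) = 9
step 4 → dur = max(L[4]=9, C[3]=8) = 9
step 5 → dur = max(L[5]=8, C[4]=4) = 8
step 6 → dur = max(L[6]=6, C[5]=8) = 8
step 7 → dur = max(L[7]=2, C[6]=?) = C[6]  (unknown; binding)
step 8 → dur = C[7]=5 = 5
sum of known step durations = 57
dur[7] = total - known = 64 - 57 = 7
C[6] is the binding max in step 7, so C[6] = dur[7] = 7

C[6] = 7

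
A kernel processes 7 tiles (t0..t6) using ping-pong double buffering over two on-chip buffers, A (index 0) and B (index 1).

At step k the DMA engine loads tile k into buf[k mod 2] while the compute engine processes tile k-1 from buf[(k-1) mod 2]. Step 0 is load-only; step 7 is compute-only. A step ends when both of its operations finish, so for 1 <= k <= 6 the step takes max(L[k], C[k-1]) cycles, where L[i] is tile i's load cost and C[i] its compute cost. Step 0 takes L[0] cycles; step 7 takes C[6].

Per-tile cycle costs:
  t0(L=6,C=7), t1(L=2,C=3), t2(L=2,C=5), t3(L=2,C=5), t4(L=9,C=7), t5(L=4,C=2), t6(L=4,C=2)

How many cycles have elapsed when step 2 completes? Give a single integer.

end_cycle[2] = 16

  0. 6=6c; end=6; A:t0 B:-
  1. max(2,7)=7c; end=13; A:t0 B:t1
  2. max(2,3)=3c; end=16; A:t2 B:t1
  3. max(2,5)=5c; end=21; A:t2 B:t3
  4. max(9,5)=9c; end=30; A:t4 B:t3
  5. max(4,7)=7c; end=37; A:t4 B:t5
  6. max(4,2)=4c; end=41; A:t6 B:t5
  7. 2=2c; end=43; A:t6 B:t5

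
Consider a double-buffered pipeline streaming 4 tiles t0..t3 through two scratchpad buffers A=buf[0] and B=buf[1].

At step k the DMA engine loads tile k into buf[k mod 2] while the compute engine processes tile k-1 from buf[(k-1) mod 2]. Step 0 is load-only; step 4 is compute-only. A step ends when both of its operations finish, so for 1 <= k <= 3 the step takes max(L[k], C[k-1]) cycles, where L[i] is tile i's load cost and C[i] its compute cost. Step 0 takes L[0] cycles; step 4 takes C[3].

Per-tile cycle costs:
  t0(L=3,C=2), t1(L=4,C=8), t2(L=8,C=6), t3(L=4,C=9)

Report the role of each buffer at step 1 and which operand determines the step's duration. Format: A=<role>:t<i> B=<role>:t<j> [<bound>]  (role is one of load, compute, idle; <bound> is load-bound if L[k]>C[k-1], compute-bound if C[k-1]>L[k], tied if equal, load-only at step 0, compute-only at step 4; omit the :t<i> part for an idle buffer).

[0] DMA t0→A (3c) ∥ CU idle ⇒ 3c, clock 3
[1] DMA t1→B (4c) ∥ CU A:t0 (2c) ⇒ 4c, clock 7
[2] DMA t2→A (8c) ∥ CU B:t1 (8c) ⇒ 8c, clock 15
[3] DMA t3→B (4c) ∥ CU A:t2 (6c) ⇒ 6c, clock 21
[4] DMA idle ∥ CU B:t3 (9c) ⇒ 9c, clock 30

step 1: A=compute:t0 B=load:t1 [load-bound]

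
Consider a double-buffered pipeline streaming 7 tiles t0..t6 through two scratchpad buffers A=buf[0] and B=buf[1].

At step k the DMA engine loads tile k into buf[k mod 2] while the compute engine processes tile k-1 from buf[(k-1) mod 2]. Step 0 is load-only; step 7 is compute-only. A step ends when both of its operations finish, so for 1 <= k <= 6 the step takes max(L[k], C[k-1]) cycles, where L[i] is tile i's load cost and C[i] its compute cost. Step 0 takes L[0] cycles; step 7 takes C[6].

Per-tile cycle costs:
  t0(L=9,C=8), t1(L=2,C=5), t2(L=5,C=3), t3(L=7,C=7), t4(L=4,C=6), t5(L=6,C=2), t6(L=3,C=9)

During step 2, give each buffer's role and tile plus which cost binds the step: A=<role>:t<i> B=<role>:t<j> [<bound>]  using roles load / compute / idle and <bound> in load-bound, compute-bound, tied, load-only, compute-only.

  0. 9=9c; end=9; A:t0 B:-
  1. max(2,8)=8c; end=17; A:t0 B:t1
  2. max(5,5)=5c; end=22; A:t2 B:t1
  3. max(7,3)=7c; end=29; A:t2 B:t3
  4. max(4,7)=7c; end=36; A:t4 B:t3
  5. max(6,6)=6c; end=42; A:t4 B:t5
  6. max(3,2)=3c; end=45; A:t6 B:t5
  7. 9=9c; end=54; A:t6 B:t5

step 2: A=load:t2 B=compute:t1 [tied]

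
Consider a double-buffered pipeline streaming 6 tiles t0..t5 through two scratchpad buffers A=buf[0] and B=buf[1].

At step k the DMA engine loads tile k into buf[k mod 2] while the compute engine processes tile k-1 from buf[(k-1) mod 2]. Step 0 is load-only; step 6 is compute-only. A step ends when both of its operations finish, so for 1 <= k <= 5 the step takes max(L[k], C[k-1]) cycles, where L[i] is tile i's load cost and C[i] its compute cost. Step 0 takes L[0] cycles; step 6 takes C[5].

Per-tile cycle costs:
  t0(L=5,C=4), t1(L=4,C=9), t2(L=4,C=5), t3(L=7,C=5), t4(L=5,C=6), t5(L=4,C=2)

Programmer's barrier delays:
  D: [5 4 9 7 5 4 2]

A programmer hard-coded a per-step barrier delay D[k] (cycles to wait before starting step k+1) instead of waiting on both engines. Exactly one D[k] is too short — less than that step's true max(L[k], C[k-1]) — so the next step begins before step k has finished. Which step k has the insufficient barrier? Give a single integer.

hazard at step 5

[0] required=L[0]=5=5 vs D=5 ok
[1] required=max(L[1]=4,C[0]=4)=4 vs D=4 ok
[2] required=max(L[2]=4,C[1]=9)=9 vs D=9 ok
[3] required=max(L[3]=7,C[2]=5)=7 vs D=7 ok
[4] required=max(L[4]=5,C[3]=5)=5 vs D=5 ok
[5] required=max(L[5]=4,C[4]=6)=6 vs D=4 SHORT
[6] required=C[5]=2=2 vs D=2 ok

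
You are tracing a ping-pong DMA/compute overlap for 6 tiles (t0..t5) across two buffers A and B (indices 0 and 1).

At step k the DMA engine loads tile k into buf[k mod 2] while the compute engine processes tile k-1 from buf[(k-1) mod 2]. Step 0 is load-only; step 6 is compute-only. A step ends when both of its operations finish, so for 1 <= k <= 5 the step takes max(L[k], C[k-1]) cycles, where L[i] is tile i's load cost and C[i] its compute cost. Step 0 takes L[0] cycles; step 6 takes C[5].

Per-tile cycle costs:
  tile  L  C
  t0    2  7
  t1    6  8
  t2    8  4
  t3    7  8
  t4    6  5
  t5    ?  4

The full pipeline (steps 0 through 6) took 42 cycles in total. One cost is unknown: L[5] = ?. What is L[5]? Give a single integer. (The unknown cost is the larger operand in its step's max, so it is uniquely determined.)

L[5] = 6

step 0 → dur = L[0]=2 = 2
step 1 → dur = max(L[1]=6, C[0]=7) = 7
step 2 → dur = max(L[2]=8, C[1]=8) = 8
step 3 → dur = max(L[3]=7, C[2]=4) = 7
step 4 → dur = max(L[4]=6, C[3]=8) = 8
step 5 → dur = max(L[5]=?, C[4]=5) = L[5]  (unknown; binding)
step 6 → dur = C[5]=4 = 4
sum of known step durations = 36
dur[5] = total - known = 42 - 36 = 6
L[5] is the binding max in step 5, so L[5] = dur[5] = 6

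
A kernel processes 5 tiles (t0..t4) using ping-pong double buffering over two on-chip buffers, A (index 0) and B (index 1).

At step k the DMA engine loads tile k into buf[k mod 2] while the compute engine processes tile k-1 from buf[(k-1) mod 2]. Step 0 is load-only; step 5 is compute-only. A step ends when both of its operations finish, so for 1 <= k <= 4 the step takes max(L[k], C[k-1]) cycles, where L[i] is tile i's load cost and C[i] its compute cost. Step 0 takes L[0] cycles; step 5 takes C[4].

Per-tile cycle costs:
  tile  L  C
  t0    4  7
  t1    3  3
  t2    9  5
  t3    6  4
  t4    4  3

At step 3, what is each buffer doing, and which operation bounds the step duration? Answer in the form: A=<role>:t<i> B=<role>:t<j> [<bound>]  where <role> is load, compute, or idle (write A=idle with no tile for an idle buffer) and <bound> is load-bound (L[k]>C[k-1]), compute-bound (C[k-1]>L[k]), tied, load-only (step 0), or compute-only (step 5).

step 3: A=compute:t2 B=load:t3 [load-bound]

  0. 4=4c; end=4; A:t0 B:-
  1. max(3,7)=7c; end=11; A:t0 B:t1
  2. max(9,3)=9c; end=20; A:t2 B:t1
  3. max(6,5)=6c; end=26; A:t2 B:t3
  4. max(4,4)=4c; end=30; A:t4 B:t3
  5. 3=3c; end=33; A:t4 B:t3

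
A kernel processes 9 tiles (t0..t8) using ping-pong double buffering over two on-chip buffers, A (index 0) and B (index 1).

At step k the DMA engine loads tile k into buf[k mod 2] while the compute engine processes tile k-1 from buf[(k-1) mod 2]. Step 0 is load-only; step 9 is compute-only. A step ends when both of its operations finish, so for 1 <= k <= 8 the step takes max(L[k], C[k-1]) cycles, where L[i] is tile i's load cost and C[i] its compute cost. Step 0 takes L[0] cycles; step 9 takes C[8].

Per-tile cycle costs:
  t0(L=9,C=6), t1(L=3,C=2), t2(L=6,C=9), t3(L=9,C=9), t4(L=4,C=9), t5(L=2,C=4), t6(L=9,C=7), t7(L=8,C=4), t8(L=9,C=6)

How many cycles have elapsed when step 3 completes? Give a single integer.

end_cycle[3] = 30

  0. 9=9c; end=9; A:t0 B:-
  1. max(3,6)=6c; end=15; A:t0 B:t1
  2. max(6,2)=6c; end=21; A:t2 B:t1
  3. max(9,9)=9c; end=30; A:t2 B:t3
  4. max(4,9)=9c; end=39; A:t4 B:t3
  5. max(2,9)=9c; end=48; A:t4 B:t5
  6. max(9,4)=9c; end=57; A:t6 B:t5
  7. max(8,7)=8c; end=65; A:t6 B:t7
  8. max(9,4)=9c; end=74; A:t8 B:t7
  9. 6=6c; end=80; A:t8 B:t7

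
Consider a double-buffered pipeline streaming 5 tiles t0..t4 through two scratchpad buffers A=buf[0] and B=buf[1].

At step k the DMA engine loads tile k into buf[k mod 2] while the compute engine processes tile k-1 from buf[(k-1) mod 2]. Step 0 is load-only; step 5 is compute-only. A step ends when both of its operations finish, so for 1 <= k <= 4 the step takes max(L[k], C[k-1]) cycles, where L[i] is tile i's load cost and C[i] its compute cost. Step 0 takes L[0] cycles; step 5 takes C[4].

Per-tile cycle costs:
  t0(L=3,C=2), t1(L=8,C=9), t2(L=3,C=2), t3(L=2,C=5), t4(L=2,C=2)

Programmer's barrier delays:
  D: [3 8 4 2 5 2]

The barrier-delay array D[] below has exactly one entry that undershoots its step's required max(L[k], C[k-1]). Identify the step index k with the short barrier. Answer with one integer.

hazard at step 2

k=0 barrier L[0]=3→3c, D[0]=3 ok
k=1 barrier max(L[1]=8,C[0]=2)→8c, D[1]=8 ok
k=2 barrier max(L[2]=3,C[1]=9)→9c, D[2]=4 SHORT
k=3 barrier max(L[3]=2,C[2]=2)→2c, D[3]=2 ok
k=4 barrier max(L[4]=2,C[3]=5)→5c, D[4]=5 ok
k=5 barrier C[4]=2→2c, D[5]=2 ok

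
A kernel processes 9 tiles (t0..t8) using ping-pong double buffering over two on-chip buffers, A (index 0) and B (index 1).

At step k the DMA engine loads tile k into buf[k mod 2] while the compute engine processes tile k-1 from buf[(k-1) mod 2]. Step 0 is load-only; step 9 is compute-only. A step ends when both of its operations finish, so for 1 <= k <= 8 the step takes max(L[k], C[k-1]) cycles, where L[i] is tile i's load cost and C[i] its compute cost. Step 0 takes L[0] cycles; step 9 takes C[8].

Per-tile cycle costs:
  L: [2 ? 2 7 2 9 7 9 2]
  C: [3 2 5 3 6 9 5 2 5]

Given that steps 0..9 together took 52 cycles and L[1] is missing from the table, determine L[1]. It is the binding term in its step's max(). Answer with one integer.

step 0 = dur = L[0]=2 = 2
step 1 = dur = max(L[1]=?, C[0]=3) = L[1]  (unknown; binding)
step 2 = dur = max(L[2]=2, C[1]=2) = 2
step 3 = dur = max(L[3]=7, C[2]=5) = 7
step 4 = dur = max(L[4]=2, C[3]=3) = 3
step 5 = dur = max(L[5]=9, C[4]=6) = 9
step 6 = dur = max(L[6]=7, C[5]=9) = 9
step 7 = dur = max(L[7]=9, C[6]=5) = 9
step 8 = dur = max(L[8]=2, C[7]=2) = 2
step 9 = dur = C[8]=5 = 5
sum of known step durations = 48
dur[1] = total - known = 52 - 48 = 4
L[1] is the binding max in step 1, so L[1] = dur[1] = 4

L[1] = 4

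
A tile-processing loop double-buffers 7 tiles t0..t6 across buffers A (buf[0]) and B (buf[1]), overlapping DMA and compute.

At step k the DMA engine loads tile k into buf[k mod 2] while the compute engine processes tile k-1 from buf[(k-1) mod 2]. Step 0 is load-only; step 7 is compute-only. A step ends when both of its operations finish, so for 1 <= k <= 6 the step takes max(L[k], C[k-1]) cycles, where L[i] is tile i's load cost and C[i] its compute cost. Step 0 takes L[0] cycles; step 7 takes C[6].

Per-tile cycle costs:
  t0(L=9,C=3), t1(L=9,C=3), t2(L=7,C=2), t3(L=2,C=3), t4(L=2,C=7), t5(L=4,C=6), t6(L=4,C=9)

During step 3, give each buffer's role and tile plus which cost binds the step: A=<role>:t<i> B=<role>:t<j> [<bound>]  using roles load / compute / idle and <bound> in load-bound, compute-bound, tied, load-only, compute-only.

  0. 9=9c; end=9; A:t0 B:-
  1. max(9,3)=9c; end=18; A:t0 B:t1
  2. max(7,3)=7c; end=25; A:t2 B:t1
  3. max(2,2)=2c; end=27; A:t2 B:t3
  4. max(2,3)=3c; end=30; A:t4 B:t3
  5. max(4,7)=7c; end=37; A:t4 B:t5
  6. max(4,6)=6c; end=43; A:t6 B:t5
  7. 9=9c; end=52; A:t6 B:t5

step 3: A=compute:t2 B=load:t3 [tied]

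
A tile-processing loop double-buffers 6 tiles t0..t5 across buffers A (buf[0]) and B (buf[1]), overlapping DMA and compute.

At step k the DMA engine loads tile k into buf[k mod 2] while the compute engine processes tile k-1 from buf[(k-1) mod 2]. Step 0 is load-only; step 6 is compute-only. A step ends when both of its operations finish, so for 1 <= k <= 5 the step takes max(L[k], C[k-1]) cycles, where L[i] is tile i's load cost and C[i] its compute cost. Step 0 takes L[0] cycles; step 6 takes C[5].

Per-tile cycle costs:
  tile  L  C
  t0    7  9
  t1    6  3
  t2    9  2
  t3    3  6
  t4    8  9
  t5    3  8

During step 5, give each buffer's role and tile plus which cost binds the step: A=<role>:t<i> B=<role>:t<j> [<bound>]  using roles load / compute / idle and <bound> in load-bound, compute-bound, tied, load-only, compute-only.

step 5: A=compute:t4 B=load:t5 [compute-bound]

k=0 load=t0/7c comp=- wait=7 total=7
k=1 load=t1/6c comp=t0/9c wait=9 total=16
k=2 load=t2/9c comp=t1/3c wait=9 total=25
k=3 load=t3/3c comp=t2/2c wait=3 total=28
k=4 load=t4/8c comp=t3/6c wait=8 total=36
k=5 load=t5/3c comp=t4/9c wait=9 total=45
k=6 load=- comp=t5/8c wait=8 total=53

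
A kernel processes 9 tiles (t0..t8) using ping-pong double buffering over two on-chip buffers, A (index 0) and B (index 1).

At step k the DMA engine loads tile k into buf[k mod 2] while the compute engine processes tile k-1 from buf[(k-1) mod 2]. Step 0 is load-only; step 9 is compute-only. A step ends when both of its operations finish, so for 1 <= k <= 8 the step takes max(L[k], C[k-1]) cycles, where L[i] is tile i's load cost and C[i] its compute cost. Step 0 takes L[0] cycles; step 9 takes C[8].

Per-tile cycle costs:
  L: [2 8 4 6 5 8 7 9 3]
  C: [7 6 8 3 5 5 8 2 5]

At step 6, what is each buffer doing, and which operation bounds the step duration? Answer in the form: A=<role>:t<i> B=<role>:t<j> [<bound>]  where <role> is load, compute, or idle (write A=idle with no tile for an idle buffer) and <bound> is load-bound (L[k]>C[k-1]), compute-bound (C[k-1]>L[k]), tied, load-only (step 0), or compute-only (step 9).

step 6: A=load:t6 B=compute:t5 [load-bound]

  0. 2=2c; end=2; A:t0 B:-
  1. max(8,7)=8c; end=10; A:t0 B:t1
  2. max(4,6)=6c; end=16; A:t2 B:t1
  3. max(6,8)=8c; end=24; A:t2 B:t3
  4. max(5,3)=5c; end=29; A:t4 B:t3
  5. max(8,5)=8c; end=37; A:t4 B:t5
  6. max(7,5)=7c; end=44; A:t6 B:t5
  7. max(9,8)=9c; end=53; A:t6 B:t7
  8. max(3,2)=3c; end=56; A:t8 B:t7
  9. 5=5c; end=61; A:t8 B:t7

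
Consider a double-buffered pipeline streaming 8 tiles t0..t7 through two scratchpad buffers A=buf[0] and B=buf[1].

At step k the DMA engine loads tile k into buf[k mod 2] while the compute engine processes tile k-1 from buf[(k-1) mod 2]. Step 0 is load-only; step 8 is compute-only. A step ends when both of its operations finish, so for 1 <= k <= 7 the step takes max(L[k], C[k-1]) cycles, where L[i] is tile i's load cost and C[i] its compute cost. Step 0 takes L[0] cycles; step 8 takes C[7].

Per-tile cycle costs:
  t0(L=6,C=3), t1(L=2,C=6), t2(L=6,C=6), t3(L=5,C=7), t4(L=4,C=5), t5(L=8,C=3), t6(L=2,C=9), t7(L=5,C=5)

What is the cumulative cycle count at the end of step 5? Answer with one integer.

  0. 6=6c; end=6; A:t0 B:-
  1. max(2,3)=3c; end=9; A:t0 B:t1
  2. max(6,6)=6c; end=15; A:t2 B:t1
  3. max(5,6)=6c; end=21; A:t2 B:t3
  4. max(4,7)=7c; end=28; A:t4 B:t3
  5. max(8,5)=8c; end=36; A:t4 B:t5
  6. max(2,3)=3c; end=39; A:t6 B:t5
  7. max(5,9)=9c; end=48; A:t6 B:t7
  8. 5=5c; end=53; A:t6 B:t7

end_cycle[5] = 36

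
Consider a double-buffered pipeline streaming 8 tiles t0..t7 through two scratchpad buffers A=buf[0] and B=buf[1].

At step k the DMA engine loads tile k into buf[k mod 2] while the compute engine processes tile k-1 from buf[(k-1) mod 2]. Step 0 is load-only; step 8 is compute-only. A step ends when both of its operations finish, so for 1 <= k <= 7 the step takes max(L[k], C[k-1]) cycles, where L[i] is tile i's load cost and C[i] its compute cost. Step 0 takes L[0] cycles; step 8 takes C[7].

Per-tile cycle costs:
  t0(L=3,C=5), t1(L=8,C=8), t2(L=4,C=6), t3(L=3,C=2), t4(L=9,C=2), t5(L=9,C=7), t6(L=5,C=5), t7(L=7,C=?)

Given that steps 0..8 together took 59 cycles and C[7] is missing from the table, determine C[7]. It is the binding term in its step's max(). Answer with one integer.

C[7] = 2

step 0: dur = L[0]=3 = 3
step 1: dur = max(L[1]=8, C[0]=5) = 8
step 2: dur = max(L[2]=4, C[1]=8) = 8
step 3: dur = max(L[3]=3, C[2]=6) = 6
step 4: dur = max(L[4]=9, C[3]=2) = 9
step 5: dur = max(L[5]=9, C[4]=2) = 9
step 6: dur = max(L[6]=5, C[5]=7) = 7
step 7: dur = max(L[7]=7, C[6]=5) = 7
step 8: dur = C[7]=? = C[7]  (unknown; binding)
sum of known step durations = 57
dur[8] = total - known = 59 - 57 = 2
C[7] is the binding max in step 8, so C[7] = dur[8] = 2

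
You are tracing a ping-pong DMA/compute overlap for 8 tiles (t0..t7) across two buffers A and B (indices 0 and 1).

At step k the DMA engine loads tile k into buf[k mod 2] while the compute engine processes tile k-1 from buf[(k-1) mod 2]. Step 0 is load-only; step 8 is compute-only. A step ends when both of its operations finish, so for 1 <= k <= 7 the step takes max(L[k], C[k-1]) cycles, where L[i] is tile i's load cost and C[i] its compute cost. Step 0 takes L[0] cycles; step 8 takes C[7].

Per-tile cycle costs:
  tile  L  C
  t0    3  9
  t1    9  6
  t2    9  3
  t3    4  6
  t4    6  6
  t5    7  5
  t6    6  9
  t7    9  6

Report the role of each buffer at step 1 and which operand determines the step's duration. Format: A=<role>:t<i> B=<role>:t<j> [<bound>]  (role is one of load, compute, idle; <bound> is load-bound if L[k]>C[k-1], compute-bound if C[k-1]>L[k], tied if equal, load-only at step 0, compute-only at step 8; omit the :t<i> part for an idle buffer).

step 0: L[0]=3 → dur=3, Σ=3 | A=load:t0 B=idle [load-only]
step 1: L[1]=9 C[0]=9 → dur=9, Σ=12 | A=compute:t0 B=load:t1 [tied]
step 2: L[2]=9 C[1]=6 → dur=9, Σ=21 | A=load:t2 B=compute:t1 [load-bound]
step 3: L[3]=4 C[2]=3 → dur=4, Σ=25 | A=compute:t2 B=load:t3 [load-bound]
step 4: L[4]=6 C[3]=6 → dur=6, Σ=31 | A=load:t4 B=compute:t3 [tied]
step 5: L[5]=7 C[4]=6 → dur=7, Σ=38 | A=compute:t4 B=load:t5 [load-bound]
step 6: L[6]=6 C[5]=5 → dur=6, Σ=44 | A=load:t6 B=compute:t5 [load-bound]
step 7: L[7]=9 C[6]=9 → dur=9, Σ=53 | A=compute:t6 B=load:t7 [tied]
step 8: C[7]=6 → dur=6, Σ=59 | A=idle B=compute:t7 [compute-only]

step 1: A=compute:t0 B=load:t1 [tied]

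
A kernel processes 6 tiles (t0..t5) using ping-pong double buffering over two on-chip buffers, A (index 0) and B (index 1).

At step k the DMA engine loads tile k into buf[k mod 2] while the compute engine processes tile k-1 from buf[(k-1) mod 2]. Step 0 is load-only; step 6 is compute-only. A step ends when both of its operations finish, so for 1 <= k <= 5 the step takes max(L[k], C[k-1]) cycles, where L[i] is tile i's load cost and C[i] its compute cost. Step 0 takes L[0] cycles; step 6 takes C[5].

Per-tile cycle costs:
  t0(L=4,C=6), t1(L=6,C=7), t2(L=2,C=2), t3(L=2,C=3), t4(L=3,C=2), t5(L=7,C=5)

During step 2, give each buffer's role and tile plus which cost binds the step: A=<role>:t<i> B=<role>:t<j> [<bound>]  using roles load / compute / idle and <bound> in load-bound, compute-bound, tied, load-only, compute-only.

step 2: A=load:t2 B=compute:t1 [compute-bound]

step 0: L[0]=4 → dur=4, Σ=4 | A=load:t0 B=idle [load-only]
step 1: L[1]=6 C[0]=6 → dur=6, Σ=10 | A=compute:t0 B=load:t1 [tied]
step 2: L[2]=2 C[1]=7 → dur=7, Σ=17 | A=load:t2 B=compute:t1 [compute-bound]
step 3: L[3]=2 C[2]=2 → dur=2, Σ=19 | A=compute:t2 B=load:t3 [tied]
step 4: L[4]=3 C[3]=3 → dur=3, Σ=22 | A=load:t4 B=compute:t3 [tied]
step 5: L[5]=7 C[4]=2 → dur=7, Σ=29 | A=compute:t4 B=load:t5 [load-bound]
step 6: C[5]=5 → dur=5, Σ=34 | A=idle B=compute:t5 [compute-only]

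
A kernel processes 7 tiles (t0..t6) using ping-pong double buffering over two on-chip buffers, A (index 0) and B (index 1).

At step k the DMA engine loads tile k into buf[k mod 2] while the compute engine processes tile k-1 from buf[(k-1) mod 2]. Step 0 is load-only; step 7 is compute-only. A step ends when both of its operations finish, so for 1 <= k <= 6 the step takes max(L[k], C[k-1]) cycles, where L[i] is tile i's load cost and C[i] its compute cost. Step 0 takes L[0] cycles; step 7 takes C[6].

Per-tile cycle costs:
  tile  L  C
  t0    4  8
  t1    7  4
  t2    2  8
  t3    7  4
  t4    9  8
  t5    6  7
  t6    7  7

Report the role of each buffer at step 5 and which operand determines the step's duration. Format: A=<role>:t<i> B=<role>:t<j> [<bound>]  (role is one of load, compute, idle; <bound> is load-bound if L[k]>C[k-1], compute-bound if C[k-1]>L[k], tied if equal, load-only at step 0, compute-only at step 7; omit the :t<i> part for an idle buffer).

  0. 4=4c; end=4; A:t0 B:-
  1. max(7,8)=8c; end=12; A:t0 B:t1
  2. max(2,4)=4c; end=16; A:t2 B:t1
  3. max(7,8)=8c; end=24; A:t2 B:t3
  4. max(9,4)=9c; end=33; A:t4 B:t3
  5. max(6,8)=8c; end=41; A:t4 B:t5
  6. max(7,7)=7c; end=48; A:t6 B:t5
  7. 7=7c; end=55; A:t6 B:t5

step 5: A=compute:t4 B=load:t5 [compute-bound]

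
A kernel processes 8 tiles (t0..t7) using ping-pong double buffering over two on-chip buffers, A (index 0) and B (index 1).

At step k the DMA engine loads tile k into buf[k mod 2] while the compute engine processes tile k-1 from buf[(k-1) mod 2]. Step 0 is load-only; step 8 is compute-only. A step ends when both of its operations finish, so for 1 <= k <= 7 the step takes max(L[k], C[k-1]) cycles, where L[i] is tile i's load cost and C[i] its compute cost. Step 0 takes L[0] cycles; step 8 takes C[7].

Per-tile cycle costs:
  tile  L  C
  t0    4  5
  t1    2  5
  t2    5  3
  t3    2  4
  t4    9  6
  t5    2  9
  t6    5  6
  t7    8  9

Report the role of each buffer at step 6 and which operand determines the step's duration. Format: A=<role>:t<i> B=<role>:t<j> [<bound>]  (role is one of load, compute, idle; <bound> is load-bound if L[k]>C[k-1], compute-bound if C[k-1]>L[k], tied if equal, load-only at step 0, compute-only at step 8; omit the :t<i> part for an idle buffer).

[0] DMA t0→A (4c) ∥ CU idle ⇒ 4c, clock 4
[1] DMA t1→B (2c) ∥ CU A:t0 (5c) ⇒ 5c, clock 9
[2] DMA t2→A (5c) ∥ CU B:t1 (5c) ⇒ 5c, clock 14
[3] DMA t3→B (2c) ∥ CU A:t2 (3c) ⇒ 3c, clock 17
[4] DMA t4→A (9c) ∥ CU B:t3 (4c) ⇒ 9c, clock 26
[5] DMA t5→B (2c) ∥ CU A:t4 (6c) ⇒ 6c, clock 32
[6] DMA t6→A (5c) ∥ CU B:t5 (9c) ⇒ 9c, clock 41
[7] DMA t7→B (8c) ∥ CU A:t6 (6c) ⇒ 8c, clock 49
[8] DMA idle ∥ CU B:t7 (9c) ⇒ 9c, clock 58

step 6: A=load:t6 B=compute:t5 [compute-bound]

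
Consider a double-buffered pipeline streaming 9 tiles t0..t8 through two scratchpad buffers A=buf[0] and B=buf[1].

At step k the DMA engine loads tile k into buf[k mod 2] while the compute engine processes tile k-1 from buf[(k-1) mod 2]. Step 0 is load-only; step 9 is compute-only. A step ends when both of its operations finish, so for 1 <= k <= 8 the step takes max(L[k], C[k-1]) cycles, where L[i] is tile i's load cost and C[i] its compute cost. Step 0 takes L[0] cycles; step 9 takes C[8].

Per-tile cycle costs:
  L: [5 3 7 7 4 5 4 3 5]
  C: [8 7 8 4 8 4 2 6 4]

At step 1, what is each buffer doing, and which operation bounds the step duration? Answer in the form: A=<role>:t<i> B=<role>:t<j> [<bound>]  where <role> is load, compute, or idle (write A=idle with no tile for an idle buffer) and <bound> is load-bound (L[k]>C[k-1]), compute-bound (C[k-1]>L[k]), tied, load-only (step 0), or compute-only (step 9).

step 1: A=compute:t0 B=load:t1 [compute-bound]

step 0: L[0]=5 → dur=5, Σ=5 | A=load:t0 B=idle [load-only]
step 1: L[1]=3 C[0]=8 → dur=8, Σ=13 | A=compute:t0 B=load:t1 [compute-bound]
step 2: L[2]=7 C[1]=7 → dur=7, Σ=20 | A=load:t2 B=compute:t1 [tied]
step 3: L[3]=7 C[2]=8 → dur=8, Σ=28 | A=compute:t2 B=load:t3 [compute-bound]
step 4: L[4]=4 C[3]=4 → dur=4, Σ=32 | A=load:t4 B=compute:t3 [tied]
step 5: L[5]=5 C[4]=8 → dur=8, Σ=40 | A=compute:t4 B=load:t5 [compute-bound]
step 6: L[6]=4 C[5]=4 → dur=4, Σ=44 | A=load:t6 B=compute:t5 [tied]
step 7: L[7]=3 C[6]=2 → dur=3, Σ=47 | A=compute:t6 B=load:t7 [load-bound]
step 8: L[8]=5 C[7]=6 → dur=6, Σ=53 | A=load:t8 B=compute:t7 [compute-bound]
step 9: C[8]=4 → dur=4, Σ=57 | A=compute:t8 B=idle [compute-only]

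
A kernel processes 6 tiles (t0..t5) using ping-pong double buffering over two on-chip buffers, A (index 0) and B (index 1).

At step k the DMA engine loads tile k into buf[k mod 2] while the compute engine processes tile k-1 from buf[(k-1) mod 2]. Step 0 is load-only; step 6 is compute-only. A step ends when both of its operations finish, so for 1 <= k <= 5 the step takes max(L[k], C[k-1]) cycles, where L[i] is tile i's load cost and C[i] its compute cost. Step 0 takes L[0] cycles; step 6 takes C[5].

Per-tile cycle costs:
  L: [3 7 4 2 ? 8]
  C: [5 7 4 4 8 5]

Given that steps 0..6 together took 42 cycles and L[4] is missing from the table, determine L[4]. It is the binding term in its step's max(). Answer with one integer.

L[4] = 8

step 0 = dur = L[0]=3 = 3
step 1 = dur = max(L[1]=7, C[0]=5) = 7
step 2 = dur = max(L[2]=4, C[1]=7) = 7
step 3 = dur = max(L[3]=2, C[2]=4) = 4
step 4 = dur = max(L[4]=?, C[3]=4) = L[4]  (unknown; binding)
step 5 = dur = max(L[5]=8, C[4]=8) = 8
step 6 = dur = C[5]=5 = 5
sum of known step durations = 34
dur[4] = total - known = 42 - 34 = 8
L[4] is the binding max in step 4, so L[4] = dur[4] = 8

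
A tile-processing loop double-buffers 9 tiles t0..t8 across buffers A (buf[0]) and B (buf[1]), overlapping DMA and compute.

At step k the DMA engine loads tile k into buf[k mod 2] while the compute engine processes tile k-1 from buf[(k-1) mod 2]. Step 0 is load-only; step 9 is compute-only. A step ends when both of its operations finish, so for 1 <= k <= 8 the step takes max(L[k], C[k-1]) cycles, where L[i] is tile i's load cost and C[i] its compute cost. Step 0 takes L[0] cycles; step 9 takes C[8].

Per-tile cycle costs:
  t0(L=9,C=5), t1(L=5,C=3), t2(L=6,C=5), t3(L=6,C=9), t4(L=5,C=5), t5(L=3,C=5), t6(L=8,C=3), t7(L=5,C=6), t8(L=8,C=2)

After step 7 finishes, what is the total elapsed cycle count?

step 0: L[0]=9 → dur=9, Σ=9 | A=load:t0 B=idle [load-only]
step 1: L[1]=5 C[0]=5 → dur=5, Σ=14 | A=compute:t0 B=load:t1 [tied]
step 2: L[2]=6 C[1]=3 → dur=6, Σ=20 | A=load:t2 B=compute:t1 [load-bound]
step 3: L[3]=6 C[2]=5 → dur=6, Σ=26 | A=compute:t2 B=load:t3 [load-bound]
step 4: L[4]=5 C[3]=9 → dur=9, Σ=35 | A=load:t4 B=compute:t3 [compute-bound]
step 5: L[5]=3 C[4]=5 → dur=5, Σ=40 | A=compute:t4 B=load:t5 [compute-bound]
step 6: L[6]=8 C[5]=5 → dur=8, Σ=48 | A=load:t6 B=compute:t5 [load-bound]
step 7: L[7]=5 C[6]=3 → dur=5, Σ=53 | A=compute:t6 B=load:t7 [load-bound]
step 8: L[8]=8 C[7]=6 → dur=8, Σ=61 | A=load:t8 B=compute:t7 [load-bound]
step 9: C[8]=2 → dur=2, Σ=63 | A=compute:t8 B=idle [compute-only]

end_cycle[7] = 53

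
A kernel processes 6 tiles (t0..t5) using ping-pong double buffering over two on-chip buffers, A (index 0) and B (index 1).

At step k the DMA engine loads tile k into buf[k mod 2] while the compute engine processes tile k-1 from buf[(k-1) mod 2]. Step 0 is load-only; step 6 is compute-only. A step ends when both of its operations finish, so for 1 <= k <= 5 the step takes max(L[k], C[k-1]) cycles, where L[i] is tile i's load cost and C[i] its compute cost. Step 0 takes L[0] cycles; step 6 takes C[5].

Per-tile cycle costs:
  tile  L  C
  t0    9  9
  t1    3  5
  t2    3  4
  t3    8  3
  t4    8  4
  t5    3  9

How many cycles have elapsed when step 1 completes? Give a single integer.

end_cycle[1] = 18

[0] DMA t0→A (9c) ∥ CU idle ⇒ 9c, clock 9
[1] DMA t1→B (3c) ∥ CU A:t0 (9c) ⇒ 9c, clock 18
[2] DMA t2→A (3c) ∥ CU B:t1 (5c) ⇒ 5c, clock 23
[3] DMA t3→B (8c) ∥ CU A:t2 (4c) ⇒ 8c, clock 31
[4] DMA t4→A (8c) ∥ CU B:t3 (3c) ⇒ 8c, clock 39
[5] DMA t5→B (3c) ∥ CU A:t4 (4c) ⇒ 4c, clock 43
[6] DMA idle ∥ CU B:t5 (9c) ⇒ 9c, clock 52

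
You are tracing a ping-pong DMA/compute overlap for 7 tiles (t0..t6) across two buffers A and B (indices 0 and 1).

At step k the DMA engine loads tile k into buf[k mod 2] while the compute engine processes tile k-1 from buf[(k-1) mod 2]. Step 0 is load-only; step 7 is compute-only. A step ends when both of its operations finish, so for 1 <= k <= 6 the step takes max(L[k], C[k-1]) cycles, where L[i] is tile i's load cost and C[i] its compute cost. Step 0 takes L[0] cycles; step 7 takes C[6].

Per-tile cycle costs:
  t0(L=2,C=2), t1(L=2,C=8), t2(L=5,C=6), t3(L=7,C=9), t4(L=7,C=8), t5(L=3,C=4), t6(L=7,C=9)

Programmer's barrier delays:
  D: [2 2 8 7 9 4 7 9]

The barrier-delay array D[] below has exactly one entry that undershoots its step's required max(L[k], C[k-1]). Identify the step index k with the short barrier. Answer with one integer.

k=0 barrier L[0]=2→2c, D[0]=2 ok
k=1 barrier max(L[1]=2,C[0]=2)→2c, D[1]=2 ok
k=2 barrier max(L[2]=5,C[1]=8)→8c, D[2]=8 ok
k=3 barrier max(L[3]=7,C[2]=6)→7c, D[3]=7 ok
k=4 barrier max(L[4]=7,C[3]=9)→9c, D[4]=9 ok
k=5 barrier max(L[5]=3,C[4]=8)→8c, D[5]=4 SHORT
k=6 barrier max(L[6]=7,C[5]=4)→7c, D[6]=7 ok
k=7 barrier C[6]=9→9c, D[7]=9 ok

hazard at step 5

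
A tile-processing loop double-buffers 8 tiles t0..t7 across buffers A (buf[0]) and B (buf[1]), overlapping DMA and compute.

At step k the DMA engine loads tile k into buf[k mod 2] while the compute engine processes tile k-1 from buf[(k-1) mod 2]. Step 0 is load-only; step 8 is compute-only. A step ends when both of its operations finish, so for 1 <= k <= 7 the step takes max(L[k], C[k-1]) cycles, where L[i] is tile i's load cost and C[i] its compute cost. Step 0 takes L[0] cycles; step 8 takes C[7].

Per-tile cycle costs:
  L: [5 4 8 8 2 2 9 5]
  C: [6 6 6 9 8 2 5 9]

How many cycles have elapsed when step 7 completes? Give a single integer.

end_cycle[7] = 58

[0] DMA t0→A (5c) ∥ CU idle ⇒ 5c, clock 5
[1] DMA t1→B (4c) ∥ CU A:t0 (6c) ⇒ 6c, clock 11
[2] DMA t2→A (8c) ∥ CU B:t1 (6c) ⇒ 8c, clock 19
[3] DMA t3→B (8c) ∥ CU A:t2 (6c) ⇒ 8c, clock 27
[4] DMA t4→A (2c) ∥ CU B:t3 (9c) ⇒ 9c, clock 36
[5] DMA t5→B (2c) ∥ CU A:t4 (8c) ⇒ 8c, clock 44
[6] DMA t6→A (9c) ∥ CU B:t5 (2c) ⇒ 9c, clock 53
[7] DMA t7→B (5c) ∥ CU A:t6 (5c) ⇒ 5c, clock 58
[8] DMA idle ∥ CU B:t7 (9c) ⇒ 9c, clock 67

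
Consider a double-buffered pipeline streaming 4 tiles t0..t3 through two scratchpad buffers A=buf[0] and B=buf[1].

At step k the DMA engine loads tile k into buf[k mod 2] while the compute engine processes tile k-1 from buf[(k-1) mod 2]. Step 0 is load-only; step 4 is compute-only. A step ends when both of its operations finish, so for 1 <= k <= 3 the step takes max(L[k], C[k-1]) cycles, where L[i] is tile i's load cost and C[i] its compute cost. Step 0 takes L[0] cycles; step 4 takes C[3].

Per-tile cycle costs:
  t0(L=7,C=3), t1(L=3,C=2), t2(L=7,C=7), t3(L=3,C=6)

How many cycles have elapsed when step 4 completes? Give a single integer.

step 0: L[0]=7 → dur=7, Σ=7 | A=load:t0 B=idle [load-only]
step 1: L[1]=3 C[0]=3 → dur=3, Σ=10 | A=compute:t0 B=load:t1 [tied]
step 2: L[2]=7 C[1]=2 → dur=7, Σ=17 | A=load:t2 B=compute:t1 [load-bound]
step 3: L[3]=3 C[2]=7 → dur=7, Σ=24 | A=compute:t2 B=load:t3 [compute-bound]
step 4: C[3]=6 → dur=6, Σ=30 | A=idle B=compute:t3 [compute-only]

end_cycle[4] = 30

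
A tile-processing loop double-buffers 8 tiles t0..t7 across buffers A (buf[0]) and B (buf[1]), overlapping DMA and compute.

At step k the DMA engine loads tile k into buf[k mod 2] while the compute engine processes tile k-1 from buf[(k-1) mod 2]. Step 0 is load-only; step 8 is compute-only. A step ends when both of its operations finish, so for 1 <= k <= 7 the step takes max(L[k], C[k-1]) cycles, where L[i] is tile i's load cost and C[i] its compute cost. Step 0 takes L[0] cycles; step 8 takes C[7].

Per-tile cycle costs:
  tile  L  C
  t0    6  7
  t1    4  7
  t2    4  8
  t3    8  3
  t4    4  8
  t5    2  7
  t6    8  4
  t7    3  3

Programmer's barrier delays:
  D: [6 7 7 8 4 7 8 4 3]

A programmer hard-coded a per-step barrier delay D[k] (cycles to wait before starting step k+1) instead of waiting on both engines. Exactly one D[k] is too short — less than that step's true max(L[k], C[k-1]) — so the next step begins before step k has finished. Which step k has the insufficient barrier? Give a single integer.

hazard at step 5

k=0 barrier L[0]=6→6c, D[0]=6 ok
k=1 barrier max(L[1]=4,C[0]=7)→7c, D[1]=7 ok
k=2 barrier max(L[2]=4,C[1]=7)→7c, D[2]=7 ok
k=3 barrier max(L[3]=8,C[2]=8)→8c, D[3]=8 ok
k=4 barrier max(L[4]=4,C[3]=3)→4c, D[4]=4 ok
k=5 barrier max(L[5]=2,C[4]=8)→8c, D[5]=7 SHORT
k=6 barrier max(L[6]=8,C[5]=7)→8c, D[6]=8 ok
k=7 barrier max(L[7]=3,C[6]=4)→4c, D[7]=4 ok
k=8 barrier C[7]=3→3c, D[8]=3 ok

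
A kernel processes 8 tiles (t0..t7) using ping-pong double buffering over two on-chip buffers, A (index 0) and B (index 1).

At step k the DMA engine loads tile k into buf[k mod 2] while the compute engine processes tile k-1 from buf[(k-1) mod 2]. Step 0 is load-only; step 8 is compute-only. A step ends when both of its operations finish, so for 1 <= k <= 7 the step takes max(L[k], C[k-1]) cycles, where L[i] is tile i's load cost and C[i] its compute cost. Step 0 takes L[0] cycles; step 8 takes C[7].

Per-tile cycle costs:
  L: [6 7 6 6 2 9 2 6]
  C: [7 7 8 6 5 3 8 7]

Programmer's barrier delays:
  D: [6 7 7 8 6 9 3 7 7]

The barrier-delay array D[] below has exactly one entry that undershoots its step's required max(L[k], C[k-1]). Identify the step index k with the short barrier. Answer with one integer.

hazard at step 7

step 0: need L[0]=6 = 6; D[0]=6 ok
step 1: need max(L[1]=7,C[0]=7) = 7; D[1]=7 ok
step 2: need max(L[2]=6,C[1]=7) = 7; D[2]=7 ok
step 3: need max(L[3]=6,C[2]=8) = 8; D[3]=8 ok
step 4: need max(L[4]=2,C[3]=6) = 6; D[4]=6 ok
step 5: need max(L[5]=9,C[4]=5) = 9; D[5]=9 ok
step 6: need max(L[6]=2,C[5]=3) = 3; D[6]=3 ok
step 7: need max(L[7]=6,C[6]=8) = 8; D[7]=7 SHORT
step 8: need C[7]=7 = 7; D[8]=7 ok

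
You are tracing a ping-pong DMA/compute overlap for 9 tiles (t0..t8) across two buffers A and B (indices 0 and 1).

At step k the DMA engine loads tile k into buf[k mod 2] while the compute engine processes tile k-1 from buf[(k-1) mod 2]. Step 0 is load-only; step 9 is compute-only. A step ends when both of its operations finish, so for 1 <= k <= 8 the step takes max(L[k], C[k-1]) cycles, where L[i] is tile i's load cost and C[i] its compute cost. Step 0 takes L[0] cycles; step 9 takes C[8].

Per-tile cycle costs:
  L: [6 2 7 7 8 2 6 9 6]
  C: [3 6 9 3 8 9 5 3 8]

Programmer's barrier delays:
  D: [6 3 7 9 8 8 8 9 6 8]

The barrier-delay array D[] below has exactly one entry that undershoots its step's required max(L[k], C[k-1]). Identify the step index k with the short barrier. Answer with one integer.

[0] required=L[0]=6=6 vs D=6 ok
[1] required=max(L[1]=2,C[0]=3)=3 vs D=3 ok
[2] required=max(L[2]=7,C[1]=6)=7 vs D=7 ok
[3] required=max(L[3]=7,C[2]=9)=9 vs D=9 ok
[4] required=max(L[4]=8,C[3]=3)=8 vs D=8 ok
[5] required=max(L[5]=2,C[4]=8)=8 vs D=8 ok
[6] required=max(L[6]=6,C[5]=9)=9 vs D=8 SHORT
[7] required=max(L[7]=9,C[6]=5)=9 vs D=9 ok
[8] required=max(L[8]=6,C[7]=3)=6 vs D=6 ok
[9] required=C[8]=8=8 vs D=8 ok

hazard at step 6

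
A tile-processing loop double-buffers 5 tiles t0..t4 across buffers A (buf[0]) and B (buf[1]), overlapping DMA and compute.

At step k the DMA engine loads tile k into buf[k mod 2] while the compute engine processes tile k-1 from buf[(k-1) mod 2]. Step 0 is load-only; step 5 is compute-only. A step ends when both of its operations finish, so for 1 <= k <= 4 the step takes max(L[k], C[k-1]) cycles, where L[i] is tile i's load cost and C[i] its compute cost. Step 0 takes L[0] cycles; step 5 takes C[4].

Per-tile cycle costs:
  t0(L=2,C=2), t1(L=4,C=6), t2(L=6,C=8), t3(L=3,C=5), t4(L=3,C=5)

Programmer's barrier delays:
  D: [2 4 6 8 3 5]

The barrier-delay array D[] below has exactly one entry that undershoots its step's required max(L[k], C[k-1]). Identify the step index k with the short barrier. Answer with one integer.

k=0 barrier L[0]=2→2c, D[0]=2 ok
k=1 barrier max(L[1]=4,C[0]=2)→4c, D[1]=4 ok
k=2 barrier max(L[2]=6,C[1]=6)→6c, D[2]=6 ok
k=3 barrier max(L[3]=3,C[2]=8)→8c, D[3]=8 ok
k=4 barrier max(L[4]=3,C[3]=5)→5c, D[4]=3 SHORT
k=5 barrier C[4]=5→5c, D[5]=5 ok

hazard at step 4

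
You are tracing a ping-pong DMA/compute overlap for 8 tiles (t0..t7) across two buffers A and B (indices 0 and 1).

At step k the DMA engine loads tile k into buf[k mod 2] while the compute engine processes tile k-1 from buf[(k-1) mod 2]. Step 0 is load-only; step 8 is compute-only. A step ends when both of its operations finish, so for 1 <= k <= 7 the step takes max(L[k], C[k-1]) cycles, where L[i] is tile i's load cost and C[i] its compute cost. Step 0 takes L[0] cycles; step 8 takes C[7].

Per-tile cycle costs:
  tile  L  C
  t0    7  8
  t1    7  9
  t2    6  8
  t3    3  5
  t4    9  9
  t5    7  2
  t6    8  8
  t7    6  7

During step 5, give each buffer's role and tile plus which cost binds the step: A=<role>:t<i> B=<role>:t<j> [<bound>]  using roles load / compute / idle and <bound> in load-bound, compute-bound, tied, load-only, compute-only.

  0. 7=7c; end=7; A:t0 B:-
  1. max(7,8)=8c; end=15; A:t0 B:t1
  2. max(6,9)=9c; end=24; A:t2 B:t1
  3. max(3,8)=8c; end=32; A:t2 B:t3
  4. max(9,5)=9c; end=41; A:t4 B:t3
  5. max(7,9)=9c; end=50; A:t4 B:t5
  6. max(8,2)=8c; end=58; A:t6 B:t5
  7. max(6,8)=8c; end=66; A:t6 B:t7
  8. 7=7c; end=73; A:t6 B:t7

step 5: A=compute:t4 B=load:t5 [compute-bound]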